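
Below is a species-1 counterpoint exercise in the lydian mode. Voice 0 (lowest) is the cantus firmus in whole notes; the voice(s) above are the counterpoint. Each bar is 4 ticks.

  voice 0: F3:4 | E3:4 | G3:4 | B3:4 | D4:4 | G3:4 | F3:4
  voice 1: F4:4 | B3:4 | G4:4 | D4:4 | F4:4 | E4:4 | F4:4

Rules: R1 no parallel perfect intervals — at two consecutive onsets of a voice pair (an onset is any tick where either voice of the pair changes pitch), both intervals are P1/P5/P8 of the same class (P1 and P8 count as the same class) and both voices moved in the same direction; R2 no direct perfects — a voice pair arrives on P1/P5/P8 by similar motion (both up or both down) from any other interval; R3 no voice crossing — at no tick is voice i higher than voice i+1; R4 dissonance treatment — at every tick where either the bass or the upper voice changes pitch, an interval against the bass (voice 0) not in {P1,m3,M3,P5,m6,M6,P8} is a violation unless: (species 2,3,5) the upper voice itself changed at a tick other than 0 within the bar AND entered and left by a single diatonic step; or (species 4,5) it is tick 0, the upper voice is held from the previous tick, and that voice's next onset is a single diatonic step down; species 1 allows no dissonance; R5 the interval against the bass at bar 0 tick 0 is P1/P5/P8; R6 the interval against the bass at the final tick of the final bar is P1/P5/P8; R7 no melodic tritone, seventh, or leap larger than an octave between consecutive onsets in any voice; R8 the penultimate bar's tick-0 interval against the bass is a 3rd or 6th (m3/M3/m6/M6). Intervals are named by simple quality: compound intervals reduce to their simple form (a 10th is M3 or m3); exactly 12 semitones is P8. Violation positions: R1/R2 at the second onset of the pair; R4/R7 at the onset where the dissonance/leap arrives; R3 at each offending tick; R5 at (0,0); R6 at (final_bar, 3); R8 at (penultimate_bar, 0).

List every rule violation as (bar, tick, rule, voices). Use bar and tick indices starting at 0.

(1, 0, R2, (0, 1))
(1, 0, R7, (1,))
(2, 0, R2, (0, 1))

bar 0: v0=F3 v1=F4 downbeat P8
bar 1: v0=E3 v1=B3 downbeat P5
bar 2: v0=G3 v1=G4 downbeat P8
bar 3: v0=B3 v1=D4 downbeat m3
bar 4: v0=D4 v1=F4 downbeat m3
bar 5: v0=G3 v1=E4 downbeat M6
bar 6: v0=F3 v1=F4 downbeat P8
  -> R2 @ bar 1 tick 0 v(0, 1): F3/F4 P8 -> E3/B3 P5 similar
  -> R7 @ bar 1 tick 0 v(1,): F4->B3 leap 6st
  -> R2 @ bar 2 tick 0 v(0, 1): E3/B3 P5 -> G3/G4 P8 similar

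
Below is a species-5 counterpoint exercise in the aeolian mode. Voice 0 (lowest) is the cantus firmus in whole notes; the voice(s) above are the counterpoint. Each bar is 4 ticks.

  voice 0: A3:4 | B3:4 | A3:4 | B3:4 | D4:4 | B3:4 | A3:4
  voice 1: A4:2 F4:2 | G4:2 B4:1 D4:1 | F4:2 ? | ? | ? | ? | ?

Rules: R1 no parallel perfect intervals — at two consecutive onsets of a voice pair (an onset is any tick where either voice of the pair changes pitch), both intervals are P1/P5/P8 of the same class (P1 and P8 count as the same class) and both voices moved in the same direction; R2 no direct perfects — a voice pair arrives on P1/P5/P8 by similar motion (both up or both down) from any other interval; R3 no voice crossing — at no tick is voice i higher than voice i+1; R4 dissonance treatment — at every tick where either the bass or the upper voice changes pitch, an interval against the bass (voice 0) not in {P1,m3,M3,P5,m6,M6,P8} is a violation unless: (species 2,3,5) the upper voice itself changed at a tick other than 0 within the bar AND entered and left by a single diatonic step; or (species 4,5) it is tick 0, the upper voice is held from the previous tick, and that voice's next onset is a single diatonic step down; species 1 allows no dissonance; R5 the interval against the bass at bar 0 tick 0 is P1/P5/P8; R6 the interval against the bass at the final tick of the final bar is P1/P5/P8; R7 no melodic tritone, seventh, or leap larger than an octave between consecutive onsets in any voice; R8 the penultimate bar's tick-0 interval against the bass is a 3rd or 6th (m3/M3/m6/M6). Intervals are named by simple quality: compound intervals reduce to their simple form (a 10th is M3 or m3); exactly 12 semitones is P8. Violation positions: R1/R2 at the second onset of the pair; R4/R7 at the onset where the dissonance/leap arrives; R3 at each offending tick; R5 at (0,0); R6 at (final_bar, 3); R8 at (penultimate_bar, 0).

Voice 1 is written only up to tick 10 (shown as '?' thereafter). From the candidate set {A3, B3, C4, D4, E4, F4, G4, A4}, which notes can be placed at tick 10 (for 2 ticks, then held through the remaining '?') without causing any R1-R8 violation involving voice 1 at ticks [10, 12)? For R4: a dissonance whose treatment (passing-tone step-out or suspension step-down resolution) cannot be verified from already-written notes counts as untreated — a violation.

{A3, A4, C4, E4, F4}

A3: legal
B3: violates R4,R7
C4: legal
D4: violates R4
E4: legal
F4: legal
G4: violates R4
A4: legal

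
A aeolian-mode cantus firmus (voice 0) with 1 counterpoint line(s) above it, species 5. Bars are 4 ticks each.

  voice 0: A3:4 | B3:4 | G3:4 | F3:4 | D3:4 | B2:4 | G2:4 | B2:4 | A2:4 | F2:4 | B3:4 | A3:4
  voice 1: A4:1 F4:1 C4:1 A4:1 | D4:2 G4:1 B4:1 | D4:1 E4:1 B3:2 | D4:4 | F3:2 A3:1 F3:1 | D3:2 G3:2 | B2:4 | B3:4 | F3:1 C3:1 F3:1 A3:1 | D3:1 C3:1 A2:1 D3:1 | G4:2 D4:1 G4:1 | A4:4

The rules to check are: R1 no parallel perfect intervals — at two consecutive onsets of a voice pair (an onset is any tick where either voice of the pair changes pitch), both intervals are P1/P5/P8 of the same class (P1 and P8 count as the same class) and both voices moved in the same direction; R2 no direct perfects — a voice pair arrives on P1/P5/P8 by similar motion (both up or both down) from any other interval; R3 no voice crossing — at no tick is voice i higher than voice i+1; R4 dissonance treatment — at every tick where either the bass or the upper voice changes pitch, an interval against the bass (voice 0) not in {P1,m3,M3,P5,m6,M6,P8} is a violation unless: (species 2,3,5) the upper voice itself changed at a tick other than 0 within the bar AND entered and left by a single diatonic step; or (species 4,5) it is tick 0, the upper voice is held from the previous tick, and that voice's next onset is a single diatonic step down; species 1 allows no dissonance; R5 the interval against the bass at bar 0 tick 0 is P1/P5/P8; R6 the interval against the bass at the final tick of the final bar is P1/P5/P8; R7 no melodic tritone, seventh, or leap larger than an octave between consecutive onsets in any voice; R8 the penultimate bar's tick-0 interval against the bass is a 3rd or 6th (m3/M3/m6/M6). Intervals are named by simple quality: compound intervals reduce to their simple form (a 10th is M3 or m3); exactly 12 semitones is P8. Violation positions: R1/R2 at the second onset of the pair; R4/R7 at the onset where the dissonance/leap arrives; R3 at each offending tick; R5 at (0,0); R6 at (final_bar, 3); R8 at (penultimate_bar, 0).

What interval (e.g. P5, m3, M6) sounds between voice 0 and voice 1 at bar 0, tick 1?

m6

voice 0=A3 voice 1=F4 -> m6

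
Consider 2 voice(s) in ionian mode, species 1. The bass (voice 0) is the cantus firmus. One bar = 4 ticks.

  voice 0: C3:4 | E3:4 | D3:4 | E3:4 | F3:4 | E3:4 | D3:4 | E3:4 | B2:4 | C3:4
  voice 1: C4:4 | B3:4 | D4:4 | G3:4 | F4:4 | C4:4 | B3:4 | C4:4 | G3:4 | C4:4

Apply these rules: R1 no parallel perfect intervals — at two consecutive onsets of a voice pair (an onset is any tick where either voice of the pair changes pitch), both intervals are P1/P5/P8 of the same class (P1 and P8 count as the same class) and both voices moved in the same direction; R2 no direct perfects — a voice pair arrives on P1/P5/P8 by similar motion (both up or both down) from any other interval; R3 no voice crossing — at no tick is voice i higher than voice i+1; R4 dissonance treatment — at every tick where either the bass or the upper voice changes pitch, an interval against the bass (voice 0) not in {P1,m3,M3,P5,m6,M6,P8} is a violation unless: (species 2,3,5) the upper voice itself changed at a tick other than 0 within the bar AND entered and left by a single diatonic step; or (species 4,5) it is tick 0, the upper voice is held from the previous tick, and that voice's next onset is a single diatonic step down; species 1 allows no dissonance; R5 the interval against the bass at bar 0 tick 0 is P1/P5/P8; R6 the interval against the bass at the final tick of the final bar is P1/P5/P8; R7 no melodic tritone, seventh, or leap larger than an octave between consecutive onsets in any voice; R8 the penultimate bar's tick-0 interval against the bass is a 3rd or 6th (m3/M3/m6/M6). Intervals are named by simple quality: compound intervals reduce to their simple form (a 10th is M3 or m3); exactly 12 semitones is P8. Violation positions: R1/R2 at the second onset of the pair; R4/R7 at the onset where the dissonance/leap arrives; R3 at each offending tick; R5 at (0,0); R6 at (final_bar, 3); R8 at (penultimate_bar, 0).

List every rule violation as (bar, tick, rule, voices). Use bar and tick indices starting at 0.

bar 0: v0=C3 v1=C4 downbeat P8
bar 1: v0=E3 v1=B3 downbeat P5
bar 2: v0=D3 v1=D4 downbeat P8
bar 3: v0=E3 v1=G3 downbeat m3
bar 4: v0=F3 v1=F4 downbeat P8
bar 5: v0=E3 v1=C4 downbeat m6
bar 6: v0=D3 v1=B3 downbeat M6
bar 7: v0=E3 v1=C4 downbeat m6
bar 8: v0=B2 v1=G3 downbeat m6
bar 9: v0=C3 v1=C4 downbeat P8
  -> R2 @ bar 4 tick 0 v(0, 1): E3/G3 m3 -> F3/F4 P8 similar
  -> R7 @ bar 4 tick 0 v(1,): G3->F4 leap 10st
  -> R2 @ bar 9 tick 0 v(0, 1): B2/G3 m6 -> C3/C4 P8 similar

(4, 0, R2, (0, 1))
(4, 0, R7, (1,))
(9, 0, R2, (0, 1))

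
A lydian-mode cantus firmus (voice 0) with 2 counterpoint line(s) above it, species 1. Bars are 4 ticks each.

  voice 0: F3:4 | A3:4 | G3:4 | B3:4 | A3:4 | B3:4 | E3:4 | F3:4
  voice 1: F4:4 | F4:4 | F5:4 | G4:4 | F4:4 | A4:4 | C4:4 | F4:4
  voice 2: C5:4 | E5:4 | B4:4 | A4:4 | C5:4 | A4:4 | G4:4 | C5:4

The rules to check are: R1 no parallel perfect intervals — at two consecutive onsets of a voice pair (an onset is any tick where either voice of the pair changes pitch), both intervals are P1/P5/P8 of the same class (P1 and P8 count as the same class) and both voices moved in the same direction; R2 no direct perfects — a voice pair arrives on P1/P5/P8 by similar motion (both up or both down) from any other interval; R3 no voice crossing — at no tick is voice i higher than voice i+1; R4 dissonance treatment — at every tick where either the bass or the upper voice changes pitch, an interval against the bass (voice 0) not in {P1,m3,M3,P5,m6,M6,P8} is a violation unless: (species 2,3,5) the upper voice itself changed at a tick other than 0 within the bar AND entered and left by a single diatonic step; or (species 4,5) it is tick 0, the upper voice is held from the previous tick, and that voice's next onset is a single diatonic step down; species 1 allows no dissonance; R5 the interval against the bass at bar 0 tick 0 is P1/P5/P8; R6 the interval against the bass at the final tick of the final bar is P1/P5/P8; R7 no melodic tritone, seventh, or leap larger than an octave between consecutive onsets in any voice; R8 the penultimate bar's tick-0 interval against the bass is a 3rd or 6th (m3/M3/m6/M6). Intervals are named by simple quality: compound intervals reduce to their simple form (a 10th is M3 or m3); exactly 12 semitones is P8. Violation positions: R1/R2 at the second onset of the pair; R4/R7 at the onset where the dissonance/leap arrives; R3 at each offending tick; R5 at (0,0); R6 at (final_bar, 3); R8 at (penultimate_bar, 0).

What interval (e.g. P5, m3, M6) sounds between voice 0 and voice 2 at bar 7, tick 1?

voice 0=F3 voice 2=C5 -> P5

P5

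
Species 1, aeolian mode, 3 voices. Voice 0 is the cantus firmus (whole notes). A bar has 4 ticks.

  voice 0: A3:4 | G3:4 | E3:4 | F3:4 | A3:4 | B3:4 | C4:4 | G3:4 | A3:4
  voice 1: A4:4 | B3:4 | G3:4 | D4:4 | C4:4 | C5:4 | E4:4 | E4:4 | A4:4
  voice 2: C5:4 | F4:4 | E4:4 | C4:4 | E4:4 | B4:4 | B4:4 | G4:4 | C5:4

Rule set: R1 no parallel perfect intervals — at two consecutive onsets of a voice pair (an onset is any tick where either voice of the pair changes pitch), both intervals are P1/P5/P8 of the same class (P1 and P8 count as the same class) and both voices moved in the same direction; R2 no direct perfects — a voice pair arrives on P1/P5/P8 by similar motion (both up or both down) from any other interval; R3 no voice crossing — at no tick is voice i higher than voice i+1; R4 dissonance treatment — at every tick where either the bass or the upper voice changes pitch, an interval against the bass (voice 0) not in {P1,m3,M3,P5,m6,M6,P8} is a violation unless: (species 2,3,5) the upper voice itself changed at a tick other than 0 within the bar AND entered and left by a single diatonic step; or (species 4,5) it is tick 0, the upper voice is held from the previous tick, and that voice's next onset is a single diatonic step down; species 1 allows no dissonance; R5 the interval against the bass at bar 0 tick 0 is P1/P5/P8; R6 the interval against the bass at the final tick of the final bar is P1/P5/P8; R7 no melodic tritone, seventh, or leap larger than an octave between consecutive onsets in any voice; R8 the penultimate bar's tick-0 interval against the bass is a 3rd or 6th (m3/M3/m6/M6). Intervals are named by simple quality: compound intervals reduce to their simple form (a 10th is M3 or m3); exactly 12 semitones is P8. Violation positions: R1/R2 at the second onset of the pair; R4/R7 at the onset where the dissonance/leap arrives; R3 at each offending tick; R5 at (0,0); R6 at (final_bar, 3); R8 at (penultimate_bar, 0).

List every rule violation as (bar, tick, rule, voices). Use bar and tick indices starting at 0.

bar 0: v0=A3 v1=A4 v2=C5 downbeat m3
bar 1: v0=G3 v1=B3 v2=F4 downbeat m7
bar 2: v0=E3 v1=G3 v2=E4 downbeat P8
bar 3: v0=F3 v1=D4 v2=C4 downbeat P5
bar 4: v0=A3 v1=C4 v2=E4 downbeat P5
bar 5: v0=B3 v1=C5 v2=B4 downbeat P8
bar 6: v0=C4 v1=E4 v2=B4 downbeat M7
bar 7: v0=G3 v1=E4 v2=G4 downbeat P8
bar 8: v0=A3 v1=A4 v2=C5 downbeat m3
  -> R5 @ bar 0 tick 0 v(0, 2): opens on m3
  -> R4 @ bar 1 tick 0 v(0, 2): G3/F4 m7 untreated
  -> R7 @ bar 1 tick 0 v(1,): A4->B3 leap 10st
  -> R2 @ bar 2 tick 0 v(0, 2): G3/F4 m7 -> E3/E4 P8 similar
  -> R3 @ bar 3 tick 0 v(1, 2): D4 above C4
  -> R3 @ bar 3 tick 1 v(1, 2): D4 above C4
  -> R3 @ bar 3 tick 2 v(1, 2): D4 above C4
  -> R3 @ bar 3 tick 3 v(1, 2): D4 above C4
  -> R1 @ bar 4 tick 0 v(0, 2): F3/C4 P5 -> A3/E4 P5 similar
  -> R2 @ bar 5 tick 0 v(0, 2): A3/E4 P5 -> B3/B4 P8 similar
  -> R3 @ bar 5 tick 0 v(1, 2): C5 above B4
  -> R4 @ bar 5 tick 0 v(0, 1): B3/C5 m2 untreated
  -> R3 @ bar 5 tick 1 v(1, 2): C5 above B4
  -> R3 @ bar 5 tick 2 v(1, 2): C5 above B4
  -> R3 @ bar 5 tick 3 v(1, 2): C5 above B4
  -> R4 @ bar 6 tick 0 v(0, 2): C4/B4 M7 untreated
  -> R2 @ bar 7 tick 0 v(0, 2): C4/B4 M7 -> G3/G4 P8 similar
  -> R8 @ bar 7 tick 0 v(0, 2): penult P8 not 3rd/6th
  -> R2 @ bar 8 tick 0 v(0, 1): G3/E4 M6 -> A3/A4 P8 similar
  -> R6 @ bar 8 tick 3 v(0, 2): closes on m3

(0, 0, R5, (0, 2))
(1, 0, R4, (0, 2))
(1, 0, R7, (1,))
(2, 0, R2, (0, 2))
(3, 0, R3, (1, 2))
(3, 1, R3, (1, 2))
(3, 2, R3, (1, 2))
(3, 3, R3, (1, 2))
(4, 0, R1, (0, 2))
(5, 0, R2, (0, 2))
(5, 0, R3, (1, 2))
(5, 0, R4, (0, 1))
(5, 1, R3, (1, 2))
(5, 2, R3, (1, 2))
(5, 3, R3, (1, 2))
(6, 0, R4, (0, 2))
(7, 0, R2, (0, 2))
(7, 0, R8, (0, 2))
(8, 0, R2, (0, 1))
(8, 3, R6, (0, 2))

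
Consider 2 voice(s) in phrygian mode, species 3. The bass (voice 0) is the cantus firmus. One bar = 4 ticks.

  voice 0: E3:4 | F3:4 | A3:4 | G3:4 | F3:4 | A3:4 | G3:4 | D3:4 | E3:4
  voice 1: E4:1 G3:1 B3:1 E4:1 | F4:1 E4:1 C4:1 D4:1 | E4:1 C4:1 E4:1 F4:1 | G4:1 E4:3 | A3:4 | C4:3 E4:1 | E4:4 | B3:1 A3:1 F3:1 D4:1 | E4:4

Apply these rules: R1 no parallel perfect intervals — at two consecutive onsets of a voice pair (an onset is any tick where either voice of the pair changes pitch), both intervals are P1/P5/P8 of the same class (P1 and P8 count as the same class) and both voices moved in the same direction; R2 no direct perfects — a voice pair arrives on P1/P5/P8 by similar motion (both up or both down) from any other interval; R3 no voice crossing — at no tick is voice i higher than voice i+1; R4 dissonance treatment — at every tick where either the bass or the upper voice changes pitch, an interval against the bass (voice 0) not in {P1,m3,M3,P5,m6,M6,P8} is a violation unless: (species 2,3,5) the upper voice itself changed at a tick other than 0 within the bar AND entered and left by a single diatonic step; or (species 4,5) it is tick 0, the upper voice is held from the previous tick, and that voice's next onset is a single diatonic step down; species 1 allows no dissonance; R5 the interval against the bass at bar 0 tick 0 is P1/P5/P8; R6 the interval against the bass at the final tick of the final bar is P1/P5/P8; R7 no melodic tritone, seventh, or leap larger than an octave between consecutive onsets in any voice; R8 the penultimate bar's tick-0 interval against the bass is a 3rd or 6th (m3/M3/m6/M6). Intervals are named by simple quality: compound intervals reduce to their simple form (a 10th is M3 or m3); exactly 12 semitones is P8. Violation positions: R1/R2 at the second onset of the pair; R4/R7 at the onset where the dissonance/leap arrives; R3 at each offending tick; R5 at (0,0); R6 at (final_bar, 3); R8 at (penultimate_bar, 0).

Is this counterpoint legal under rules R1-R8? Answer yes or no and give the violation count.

No (4 violations)

bar 0: v0=E3 v1=E4 (P8)
bar 1: v0=F3 v1=F4 (P8)
bar 2: v0=A3 v1=E4 (P5)
bar 3: v0=G3 v1=G4 (P8)
bar 4: v0=F3 v1=A3 (M3)
bar 5: v0=A3 v1=C4 (m3)
bar 6: v0=G3 v1=E4 (M6)
bar 7: v0=D3 v1=B3 (M6)
bar 8: v0=E3 v1=E4 (P8)
  R1 @ bar1.0: E3/E4 P8 -> F3/F4 P8 similar
  R4 @ bar1.1: F3/E4 M7 untreated
  R2 @ bar2.0: F3/D4 M6 -> A3/E4 P5 similar
  R1 @ bar8.0: D3/D4 P8 -> E3/E4 P8 similar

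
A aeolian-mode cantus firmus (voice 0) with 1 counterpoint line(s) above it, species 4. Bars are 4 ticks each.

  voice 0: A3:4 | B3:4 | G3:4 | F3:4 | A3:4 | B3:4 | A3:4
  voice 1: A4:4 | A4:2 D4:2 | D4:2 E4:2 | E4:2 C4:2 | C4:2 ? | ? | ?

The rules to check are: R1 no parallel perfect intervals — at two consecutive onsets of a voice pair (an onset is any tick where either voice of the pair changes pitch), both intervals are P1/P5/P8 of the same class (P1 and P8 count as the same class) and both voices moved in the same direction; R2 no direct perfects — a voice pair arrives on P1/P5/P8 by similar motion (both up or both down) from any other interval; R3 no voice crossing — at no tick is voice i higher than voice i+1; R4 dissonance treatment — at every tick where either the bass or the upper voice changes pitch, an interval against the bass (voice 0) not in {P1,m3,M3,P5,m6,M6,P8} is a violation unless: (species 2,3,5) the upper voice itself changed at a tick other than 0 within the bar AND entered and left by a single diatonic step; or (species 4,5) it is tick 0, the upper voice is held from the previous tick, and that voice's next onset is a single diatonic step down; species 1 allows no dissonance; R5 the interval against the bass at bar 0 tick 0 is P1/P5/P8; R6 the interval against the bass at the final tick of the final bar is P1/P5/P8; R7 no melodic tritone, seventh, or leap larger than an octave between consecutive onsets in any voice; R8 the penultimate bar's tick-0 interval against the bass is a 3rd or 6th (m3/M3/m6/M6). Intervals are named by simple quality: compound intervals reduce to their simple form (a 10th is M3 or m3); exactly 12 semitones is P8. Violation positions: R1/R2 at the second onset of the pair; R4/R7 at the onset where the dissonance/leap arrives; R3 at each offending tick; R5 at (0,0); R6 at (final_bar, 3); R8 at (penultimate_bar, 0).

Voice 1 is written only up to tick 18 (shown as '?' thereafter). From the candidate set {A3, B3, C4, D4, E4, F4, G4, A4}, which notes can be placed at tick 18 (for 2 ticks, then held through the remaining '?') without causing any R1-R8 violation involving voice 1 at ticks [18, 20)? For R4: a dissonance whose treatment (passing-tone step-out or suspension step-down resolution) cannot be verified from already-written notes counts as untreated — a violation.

{A3, A4, C4, E4, F4}

A3: legal
B3: violates R4
C4: legal
D4: violates R4
E4: legal
F4: legal
G4: violates R4
A4: legal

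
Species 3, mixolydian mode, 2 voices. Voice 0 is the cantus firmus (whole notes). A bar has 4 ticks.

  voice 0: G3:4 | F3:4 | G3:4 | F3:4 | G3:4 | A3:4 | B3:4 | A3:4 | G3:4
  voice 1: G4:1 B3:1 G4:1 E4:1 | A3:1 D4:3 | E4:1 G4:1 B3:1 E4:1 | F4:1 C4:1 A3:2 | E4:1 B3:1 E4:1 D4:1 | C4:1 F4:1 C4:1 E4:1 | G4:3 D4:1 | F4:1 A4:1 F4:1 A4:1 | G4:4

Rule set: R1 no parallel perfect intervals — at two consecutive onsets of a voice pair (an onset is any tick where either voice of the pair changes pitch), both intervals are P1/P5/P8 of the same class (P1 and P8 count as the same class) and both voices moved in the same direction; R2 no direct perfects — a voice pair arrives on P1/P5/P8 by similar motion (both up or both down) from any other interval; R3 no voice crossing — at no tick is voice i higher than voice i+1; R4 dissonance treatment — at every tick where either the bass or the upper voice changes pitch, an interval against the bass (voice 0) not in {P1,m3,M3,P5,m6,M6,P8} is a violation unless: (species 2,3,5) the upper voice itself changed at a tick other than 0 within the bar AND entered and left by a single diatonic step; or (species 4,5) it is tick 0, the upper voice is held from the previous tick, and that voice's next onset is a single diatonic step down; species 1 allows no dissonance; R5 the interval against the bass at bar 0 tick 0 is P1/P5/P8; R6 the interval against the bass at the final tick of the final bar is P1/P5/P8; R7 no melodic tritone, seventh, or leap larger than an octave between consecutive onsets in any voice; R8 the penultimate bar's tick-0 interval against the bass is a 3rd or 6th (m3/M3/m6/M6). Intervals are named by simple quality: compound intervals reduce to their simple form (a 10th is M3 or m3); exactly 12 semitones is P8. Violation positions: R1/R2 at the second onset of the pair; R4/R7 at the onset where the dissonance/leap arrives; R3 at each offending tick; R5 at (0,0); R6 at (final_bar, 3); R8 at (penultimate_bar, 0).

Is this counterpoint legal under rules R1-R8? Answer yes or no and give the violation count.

No (1 violations)

bar 0: v0=G3 v1=G4 (P8)
bar 1: v0=F3 v1=A3 (M3)
bar 2: v0=G3 v1=E4 (M6)
bar 3: v0=F3 v1=F4 (P8)
bar 4: v0=G3 v1=E4 (M6)
bar 5: v0=A3 v1=C4 (m3)
bar 6: v0=B3 v1=G4 (m6)
bar 7: v0=A3 v1=F4 (m6)
bar 8: v0=G3 v1=G4 (P8)
  R1 @ bar8.0: A3/A4 P8 -> G3/G4 P8 similar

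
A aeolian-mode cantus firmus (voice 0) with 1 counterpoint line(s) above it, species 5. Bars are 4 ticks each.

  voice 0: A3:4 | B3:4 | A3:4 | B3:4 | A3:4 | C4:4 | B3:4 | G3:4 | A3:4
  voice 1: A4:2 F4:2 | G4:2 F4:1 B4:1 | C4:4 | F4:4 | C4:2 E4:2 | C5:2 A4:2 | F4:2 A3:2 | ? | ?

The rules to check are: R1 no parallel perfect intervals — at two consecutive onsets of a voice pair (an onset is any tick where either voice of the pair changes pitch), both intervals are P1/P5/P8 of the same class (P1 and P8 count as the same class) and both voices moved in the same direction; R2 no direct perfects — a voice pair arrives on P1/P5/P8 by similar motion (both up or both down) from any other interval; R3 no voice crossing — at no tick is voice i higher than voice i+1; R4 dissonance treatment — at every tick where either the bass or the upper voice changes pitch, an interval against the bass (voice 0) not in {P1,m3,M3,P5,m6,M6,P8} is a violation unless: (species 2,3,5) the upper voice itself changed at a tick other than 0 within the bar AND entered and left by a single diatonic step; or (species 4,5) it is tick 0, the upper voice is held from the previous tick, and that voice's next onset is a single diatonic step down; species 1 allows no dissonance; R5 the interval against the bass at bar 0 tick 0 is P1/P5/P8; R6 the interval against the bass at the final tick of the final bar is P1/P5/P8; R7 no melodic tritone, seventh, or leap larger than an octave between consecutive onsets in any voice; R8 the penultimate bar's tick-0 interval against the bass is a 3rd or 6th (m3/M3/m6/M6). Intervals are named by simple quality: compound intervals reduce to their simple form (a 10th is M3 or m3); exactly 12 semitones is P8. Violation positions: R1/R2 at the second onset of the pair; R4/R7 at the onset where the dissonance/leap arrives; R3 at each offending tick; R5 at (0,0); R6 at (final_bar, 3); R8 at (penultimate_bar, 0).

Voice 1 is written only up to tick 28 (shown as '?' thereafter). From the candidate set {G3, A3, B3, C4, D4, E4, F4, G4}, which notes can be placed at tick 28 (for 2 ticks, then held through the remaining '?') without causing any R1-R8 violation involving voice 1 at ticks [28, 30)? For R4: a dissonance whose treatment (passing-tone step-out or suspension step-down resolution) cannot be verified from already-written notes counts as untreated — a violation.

G3: violates R2,R8
A3: violates R4,R8
B3: legal
C4: violates R4,R8
D4: violates R8
E4: legal
F4: violates R4,R8
G4: violates R7,R8

{B3, E4}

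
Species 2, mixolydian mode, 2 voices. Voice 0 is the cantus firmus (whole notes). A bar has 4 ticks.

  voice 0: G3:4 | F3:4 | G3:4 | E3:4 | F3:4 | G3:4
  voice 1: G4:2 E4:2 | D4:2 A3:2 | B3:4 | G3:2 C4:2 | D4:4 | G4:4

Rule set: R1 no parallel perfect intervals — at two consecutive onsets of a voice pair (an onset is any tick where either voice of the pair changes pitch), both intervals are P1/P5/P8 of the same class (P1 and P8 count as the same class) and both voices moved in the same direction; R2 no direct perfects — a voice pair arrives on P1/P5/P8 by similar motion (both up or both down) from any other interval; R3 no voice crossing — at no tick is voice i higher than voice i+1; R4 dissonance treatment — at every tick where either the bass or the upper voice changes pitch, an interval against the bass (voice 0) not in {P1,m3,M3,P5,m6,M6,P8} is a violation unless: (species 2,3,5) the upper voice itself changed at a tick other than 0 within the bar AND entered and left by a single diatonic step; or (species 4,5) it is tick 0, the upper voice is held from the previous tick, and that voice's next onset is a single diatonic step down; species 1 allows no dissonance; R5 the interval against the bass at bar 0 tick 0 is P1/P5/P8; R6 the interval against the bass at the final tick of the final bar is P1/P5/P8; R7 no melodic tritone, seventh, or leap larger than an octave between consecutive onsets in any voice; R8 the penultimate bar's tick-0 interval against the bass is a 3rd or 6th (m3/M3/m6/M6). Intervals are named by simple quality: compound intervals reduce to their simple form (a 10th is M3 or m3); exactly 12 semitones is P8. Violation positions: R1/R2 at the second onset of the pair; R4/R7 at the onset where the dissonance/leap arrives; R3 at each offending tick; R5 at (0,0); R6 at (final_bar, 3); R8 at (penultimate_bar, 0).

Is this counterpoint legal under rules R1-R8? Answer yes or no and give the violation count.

No (1 violations)

bar 0: v0=G3 v1=G4 (P8)
bar 1: v0=F3 v1=D4 (M6)
bar 2: v0=G3 v1=B3 (M3)
bar 3: v0=E3 v1=G3 (m3)
bar 4: v0=F3 v1=D4 (M6)
bar 5: v0=G3 v1=G4 (P8)
  R2 @ bar5.0: F3/D4 M6 -> G3/G4 P8 similar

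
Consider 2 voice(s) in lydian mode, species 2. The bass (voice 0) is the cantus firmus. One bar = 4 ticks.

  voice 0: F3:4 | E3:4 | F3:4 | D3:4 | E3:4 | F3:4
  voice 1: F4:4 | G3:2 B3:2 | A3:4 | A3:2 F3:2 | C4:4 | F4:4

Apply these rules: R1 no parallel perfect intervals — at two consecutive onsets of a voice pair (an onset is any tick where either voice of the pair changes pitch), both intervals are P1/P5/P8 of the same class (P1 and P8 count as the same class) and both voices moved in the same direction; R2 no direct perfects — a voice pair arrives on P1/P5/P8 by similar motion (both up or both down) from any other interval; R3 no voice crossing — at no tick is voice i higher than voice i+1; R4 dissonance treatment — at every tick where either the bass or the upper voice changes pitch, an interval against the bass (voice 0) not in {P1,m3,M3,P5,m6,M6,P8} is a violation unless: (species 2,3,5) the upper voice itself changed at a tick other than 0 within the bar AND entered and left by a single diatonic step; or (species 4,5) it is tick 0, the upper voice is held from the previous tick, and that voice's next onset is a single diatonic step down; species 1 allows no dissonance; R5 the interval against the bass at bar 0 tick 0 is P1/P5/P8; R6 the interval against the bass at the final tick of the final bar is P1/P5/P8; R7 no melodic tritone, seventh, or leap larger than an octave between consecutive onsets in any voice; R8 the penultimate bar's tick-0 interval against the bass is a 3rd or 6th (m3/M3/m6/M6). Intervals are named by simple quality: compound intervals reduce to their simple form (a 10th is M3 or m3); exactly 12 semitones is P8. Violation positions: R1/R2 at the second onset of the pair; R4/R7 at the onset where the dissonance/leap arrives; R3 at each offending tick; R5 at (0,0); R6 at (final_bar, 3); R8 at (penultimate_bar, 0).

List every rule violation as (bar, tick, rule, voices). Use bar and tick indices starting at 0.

(1, 0, R7, (1,))
(5, 0, R2, (0, 1))

bar 0: v0=F3 v1=F4 downbeat P8
bar 1: v0=E3 v1=G3 downbeat m3
bar 2: v0=F3 v1=A3 downbeat M3
bar 3: v0=D3 v1=A3 downbeat P5
bar 4: v0=E3 v1=C4 downbeat m6
bar 5: v0=F3 v1=F4 downbeat P8
  -> R7 @ bar 1 tick 0 v(1,): F4->G3 leap 10st
  -> R2 @ bar 5 tick 0 v(0, 1): E3/C4 m6 -> F3/F4 P8 similar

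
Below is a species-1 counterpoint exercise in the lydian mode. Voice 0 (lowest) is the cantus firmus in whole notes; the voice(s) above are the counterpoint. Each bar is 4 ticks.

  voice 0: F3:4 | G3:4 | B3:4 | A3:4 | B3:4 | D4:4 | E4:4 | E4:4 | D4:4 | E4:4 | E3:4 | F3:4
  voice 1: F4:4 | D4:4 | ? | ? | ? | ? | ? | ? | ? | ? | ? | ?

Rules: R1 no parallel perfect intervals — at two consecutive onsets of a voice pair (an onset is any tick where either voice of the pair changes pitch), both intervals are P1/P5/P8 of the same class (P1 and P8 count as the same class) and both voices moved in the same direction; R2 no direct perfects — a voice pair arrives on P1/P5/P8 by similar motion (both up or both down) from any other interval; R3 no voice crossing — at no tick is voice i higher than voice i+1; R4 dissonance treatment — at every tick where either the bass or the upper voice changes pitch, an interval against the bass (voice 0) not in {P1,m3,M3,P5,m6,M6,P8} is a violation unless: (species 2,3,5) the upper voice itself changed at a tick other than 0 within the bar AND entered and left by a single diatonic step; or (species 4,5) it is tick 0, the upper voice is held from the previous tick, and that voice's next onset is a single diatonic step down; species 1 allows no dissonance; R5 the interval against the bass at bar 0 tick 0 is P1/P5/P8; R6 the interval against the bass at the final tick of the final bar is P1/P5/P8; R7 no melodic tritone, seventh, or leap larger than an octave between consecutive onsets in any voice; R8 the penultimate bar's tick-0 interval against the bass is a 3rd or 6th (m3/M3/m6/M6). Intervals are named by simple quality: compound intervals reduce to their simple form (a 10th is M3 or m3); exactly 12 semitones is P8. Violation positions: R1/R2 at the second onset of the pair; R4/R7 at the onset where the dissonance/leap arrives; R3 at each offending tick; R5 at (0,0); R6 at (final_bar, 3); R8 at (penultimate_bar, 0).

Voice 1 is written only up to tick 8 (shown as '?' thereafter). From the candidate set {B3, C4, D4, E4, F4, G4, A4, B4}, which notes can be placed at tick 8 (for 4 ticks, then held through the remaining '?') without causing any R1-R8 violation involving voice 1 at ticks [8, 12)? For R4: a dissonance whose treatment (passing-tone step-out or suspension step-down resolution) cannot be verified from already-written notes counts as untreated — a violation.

{B3, D4, G4}

B3: legal
C4: violates R4
D4: legal
E4: violates R4
F4: violates R4
G4: legal
A4: violates R4
B4: violates R2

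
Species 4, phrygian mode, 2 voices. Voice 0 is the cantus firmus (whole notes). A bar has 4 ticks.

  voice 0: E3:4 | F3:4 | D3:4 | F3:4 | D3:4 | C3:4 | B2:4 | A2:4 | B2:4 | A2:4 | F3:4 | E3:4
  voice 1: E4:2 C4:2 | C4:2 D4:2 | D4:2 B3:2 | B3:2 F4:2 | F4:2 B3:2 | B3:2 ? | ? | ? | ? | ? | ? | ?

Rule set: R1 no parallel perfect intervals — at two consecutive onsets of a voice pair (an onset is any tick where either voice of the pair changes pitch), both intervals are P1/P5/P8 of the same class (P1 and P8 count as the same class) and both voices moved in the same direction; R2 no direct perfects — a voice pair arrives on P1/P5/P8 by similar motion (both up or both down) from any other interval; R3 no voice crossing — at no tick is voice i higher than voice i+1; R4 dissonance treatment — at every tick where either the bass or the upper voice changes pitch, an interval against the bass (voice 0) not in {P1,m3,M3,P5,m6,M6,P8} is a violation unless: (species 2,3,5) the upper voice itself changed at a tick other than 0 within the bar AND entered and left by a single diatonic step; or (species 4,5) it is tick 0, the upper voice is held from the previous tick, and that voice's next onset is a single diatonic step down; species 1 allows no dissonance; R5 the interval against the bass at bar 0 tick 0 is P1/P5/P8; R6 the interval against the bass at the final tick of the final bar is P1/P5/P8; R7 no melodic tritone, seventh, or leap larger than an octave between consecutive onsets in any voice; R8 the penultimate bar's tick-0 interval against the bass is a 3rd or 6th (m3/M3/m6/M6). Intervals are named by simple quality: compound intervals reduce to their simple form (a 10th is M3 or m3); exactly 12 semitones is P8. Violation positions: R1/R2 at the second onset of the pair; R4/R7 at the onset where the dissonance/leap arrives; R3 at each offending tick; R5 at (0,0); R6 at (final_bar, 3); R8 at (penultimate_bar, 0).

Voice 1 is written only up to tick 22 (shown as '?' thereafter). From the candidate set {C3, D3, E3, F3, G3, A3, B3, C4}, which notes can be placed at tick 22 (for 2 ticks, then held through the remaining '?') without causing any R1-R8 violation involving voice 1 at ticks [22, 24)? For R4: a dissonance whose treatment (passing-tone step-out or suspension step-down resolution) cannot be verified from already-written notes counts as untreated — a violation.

{A3, B3, C4, E3, G3}

C3: violates R7
D3: violates R4
E3: legal
F3: violates R4,R7
G3: legal
A3: legal
B3: legal
C4: legal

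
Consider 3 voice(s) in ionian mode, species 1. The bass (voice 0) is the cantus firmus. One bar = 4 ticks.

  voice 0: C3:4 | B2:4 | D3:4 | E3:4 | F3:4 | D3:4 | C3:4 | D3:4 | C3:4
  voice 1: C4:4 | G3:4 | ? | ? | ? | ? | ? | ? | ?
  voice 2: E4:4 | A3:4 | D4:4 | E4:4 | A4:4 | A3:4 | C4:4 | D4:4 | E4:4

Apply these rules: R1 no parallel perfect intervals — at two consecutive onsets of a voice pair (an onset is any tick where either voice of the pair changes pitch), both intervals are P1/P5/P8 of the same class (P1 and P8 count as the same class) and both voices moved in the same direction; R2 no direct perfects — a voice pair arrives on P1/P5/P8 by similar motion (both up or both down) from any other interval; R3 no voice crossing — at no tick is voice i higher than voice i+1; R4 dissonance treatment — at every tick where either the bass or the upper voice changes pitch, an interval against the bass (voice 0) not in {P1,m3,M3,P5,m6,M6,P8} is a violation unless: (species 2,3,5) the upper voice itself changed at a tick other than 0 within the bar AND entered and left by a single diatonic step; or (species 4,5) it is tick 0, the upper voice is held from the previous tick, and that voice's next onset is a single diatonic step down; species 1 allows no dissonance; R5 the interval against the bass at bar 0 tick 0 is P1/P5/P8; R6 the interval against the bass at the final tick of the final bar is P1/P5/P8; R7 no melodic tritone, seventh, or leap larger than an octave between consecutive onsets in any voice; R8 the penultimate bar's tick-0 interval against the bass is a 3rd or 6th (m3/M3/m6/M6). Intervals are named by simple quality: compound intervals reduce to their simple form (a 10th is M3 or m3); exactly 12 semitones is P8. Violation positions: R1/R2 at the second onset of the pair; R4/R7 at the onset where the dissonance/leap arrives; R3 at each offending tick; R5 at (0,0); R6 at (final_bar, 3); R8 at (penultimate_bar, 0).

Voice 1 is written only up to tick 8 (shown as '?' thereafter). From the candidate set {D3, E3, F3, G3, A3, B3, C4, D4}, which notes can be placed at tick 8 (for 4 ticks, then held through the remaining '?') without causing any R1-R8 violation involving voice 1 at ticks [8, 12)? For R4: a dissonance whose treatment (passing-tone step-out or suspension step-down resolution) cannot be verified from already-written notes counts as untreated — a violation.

{B3, D3, F3}

D3: legal
E3: violates R4
F3: legal
G3: violates R4
A3: violates R2
B3: legal
C4: violates R4
D4: violates R2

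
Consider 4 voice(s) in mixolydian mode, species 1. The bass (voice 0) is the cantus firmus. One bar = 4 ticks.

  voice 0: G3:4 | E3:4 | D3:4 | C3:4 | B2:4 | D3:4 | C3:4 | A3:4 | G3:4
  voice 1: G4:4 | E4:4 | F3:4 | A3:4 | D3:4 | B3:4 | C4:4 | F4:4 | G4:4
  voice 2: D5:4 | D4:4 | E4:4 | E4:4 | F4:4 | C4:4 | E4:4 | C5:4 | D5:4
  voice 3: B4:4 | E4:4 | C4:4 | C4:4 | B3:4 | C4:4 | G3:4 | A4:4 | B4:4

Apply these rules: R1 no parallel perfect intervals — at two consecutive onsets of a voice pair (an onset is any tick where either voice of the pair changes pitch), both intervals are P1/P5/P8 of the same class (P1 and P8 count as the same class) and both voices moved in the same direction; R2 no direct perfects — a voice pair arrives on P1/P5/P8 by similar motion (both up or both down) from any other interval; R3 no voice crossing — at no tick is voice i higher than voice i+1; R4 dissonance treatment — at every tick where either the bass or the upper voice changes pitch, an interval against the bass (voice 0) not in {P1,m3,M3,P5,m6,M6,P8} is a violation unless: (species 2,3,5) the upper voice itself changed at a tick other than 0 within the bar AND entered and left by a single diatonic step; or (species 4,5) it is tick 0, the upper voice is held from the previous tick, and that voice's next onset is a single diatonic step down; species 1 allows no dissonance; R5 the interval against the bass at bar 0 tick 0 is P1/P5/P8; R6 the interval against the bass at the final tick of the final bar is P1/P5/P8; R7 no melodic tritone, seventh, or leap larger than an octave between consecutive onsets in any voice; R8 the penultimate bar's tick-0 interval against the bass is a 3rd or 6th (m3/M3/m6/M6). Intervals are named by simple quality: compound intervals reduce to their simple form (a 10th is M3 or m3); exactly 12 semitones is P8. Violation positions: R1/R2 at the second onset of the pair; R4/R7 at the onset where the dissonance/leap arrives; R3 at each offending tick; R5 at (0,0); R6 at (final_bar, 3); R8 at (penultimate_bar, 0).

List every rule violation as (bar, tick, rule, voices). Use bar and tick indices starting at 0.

bar 0: v0=G3 v1=G4 v2=D5 v3=B4 downbeat M3
bar 1: v0=E3 v1=E4 v2=D4 v3=E4 downbeat P8
bar 2: v0=D3 v1=F3 v2=E4 v3=C4 downbeat m7
bar 3: v0=C3 v1=A3 v2=E4 v3=C4 downbeat P8
bar 4: v0=B2 v1=D3 v2=F4 v3=B3 downbeat P8
bar 5: v0=D3 v1=B3 v2=C4 v3=C4 downbeat m7
bar 6: v0=C3 v1=C4 v2=E4 v3=G3 downbeat P5
bar 7: v0=A3 v1=F4 v2=C5 v3=A4 downbeat P8
bar 8: v0=G3 v1=G4 v2=D5 v3=B4 downbeat M3
  -> R3 @ bar 0 tick 0 v(2, 3): D5 above B4
  -> R5 @ bar 0 tick 0 v(0, 3): opens on M3
  -> R3 @ bar 0 tick 1 v(2, 3): D5 above B4
  -> R3 @ bar 0 tick 2 v(2, 3): D5 above B4
  -> R3 @ bar 0 tick 3 v(2, 3): D5 above B4
  -> R1 @ bar 1 tick 0 v(0, 1): G3/G4 P8 -> E3/E4 P8 similar
  -> R2 @ bar 1 tick 0 v(0, 3): G3/B4 M3 -> E3/E4 P8 similar
  -> R2 @ bar 1 tick 0 v(1, 3): G4/B4 M3 -> E4/E4 P1 similar
  -> R3 @ bar 1 tick 0 v(1, 2): E4 above D4
  -> R4 @ bar 1 tick 0 v(0, 2): E3/D4 m7 untreated
  -> R3 @ bar 1 tick 1 v(1, 2): E4 above D4
  -> R3 @ bar 1 tick 2 v(1, 2): E4 above D4
  -> R3 @ bar 1 tick 3 v(1, 2): E4 above D4
  -> R2 @ bar 2 tick 0 v(1, 3): E4/E4 P1 -> F3/C4 P5 similar
  -> R3 @ bar 2 tick 0 v(2, 3): E4 above C4
  -> R4 @ bar 2 tick 0 v(0, 2): D3/E4 M2 untreated
  -> R4 @ bar 2 tick 0 v(0, 3): D3/C4 m7 untreated
  -> R7 @ bar 2 tick 0 v(1,): E4->F3 leap 11st
  -> R3 @ bar 2 tick 1 v(2, 3): E4 above C4
  -> R3 @ bar 2 tick 2 v(2, 3): E4 above C4
  -> R3 @ bar 2 tick 3 v(2, 3): E4 above C4
  -> R3 @ bar 3 tick 0 v(2, 3): E4 above C4
  -> R3 @ bar 3 tick 1 v(2, 3): E4 above C4
  -> R3 @ bar 3 tick 2 v(2, 3): E4 above C4
  -> R3 @ bar 3 tick 3 v(2, 3): E4 above C4
  -> R1 @ bar 4 tick 0 v(0, 3): C3/C4 P8 -> B2/B3 P8 similar
  -> R3 @ bar 4 tick 0 v(2, 3): F4 above B3
  -> R4 @ bar 4 tick 0 v(0, 2): B2/F4 TT untreated
  -> R3 @ bar 4 tick 1 v(2, 3): F4 above B3
  -> R3 @ bar 4 tick 2 v(2, 3): F4 above B3
  -> R3 @ bar 4 tick 3 v(2, 3): F4 above B3
  -> R4 @ bar 5 tick 0 v(0, 2): D3/C4 m7 untreated
  -> R4 @ bar 5 tick 0 v(0, 3): D3/C4 m7 untreated
  -> R2 @ bar 6 tick 0 v(0, 3): D3/C4 m7 -> C3/G3 P5 similar
  -> R3 @ bar 6 tick 0 v(2, 3): E4 above G3
  -> R3 @ bar 6 tick 1 v(2, 3): E4 above G3
  -> R3 @ bar 6 tick 2 v(2, 3): E4 above G3
  -> R3 @ bar 6 tick 3 v(2, 3): E4 above G3
  -> R2 @ bar 7 tick 0 v(0, 3): C3/G3 P5 -> A3/A4 P8 similar
  -> R2 @ bar 7 tick 0 v(1, 2): C4/E4 M3 -> F4/C5 P5 similar
  -> R3 @ bar 7 tick 0 v(2, 3): C5 above A4
  -> R7 @ bar 7 tick 0 v(3,): G3->A4 leap 14st
  -> R8 @ bar 7 tick 0 v(0, 3): penult P8 not 3rd/6th
  -> R3 @ bar 7 tick 1 v(2, 3): C5 above A4
  -> R3 @ bar 7 tick 2 v(2, 3): C5 above A4
  -> R3 @ bar 7 tick 3 v(2, 3): C5 above A4
  -> R1 @ bar 8 tick 0 v(1, 2): F4/C5 P5 -> G4/D5 P5 similar
  -> R3 @ bar 8 tick 0 v(2, 3): D5 above B4
  -> R3 @ bar 8 tick 1 v(2, 3): D5 above B4
  -> R3 @ bar 8 tick 2 v(2, 3): D5 above B4
  -> R3 @ bar 8 tick 3 v(2, 3): D5 above B4
  -> R6 @ bar 8 tick 3 v(0, 3): closes on M3

(0, 0, R3, (2, 3))
(0, 0, R5, (0, 3))
(0, 1, R3, (2, 3))
(0, 2, R3, (2, 3))
(0, 3, R3, (2, 3))
(1, 0, R1, (0, 1))
(1, 0, R2, (0, 3))
(1, 0, R2, (1, 3))
(1, 0, R3, (1, 2))
(1, 0, R4, (0, 2))
(1, 1, R3, (1, 2))
(1, 2, R3, (1, 2))
(1, 3, R3, (1, 2))
(2, 0, R2, (1, 3))
(2, 0, R3, (2, 3))
(2, 0, R4, (0, 2))
(2, 0, R4, (0, 3))
(2, 0, R7, (1,))
(2, 1, R3, (2, 3))
(2, 2, R3, (2, 3))
(2, 3, R3, (2, 3))
(3, 0, R3, (2, 3))
(3, 1, R3, (2, 3))
(3, 2, R3, (2, 3))
(3, 3, R3, (2, 3))
(4, 0, R1, (0, 3))
(4, 0, R3, (2, 3))
(4, 0, R4, (0, 2))
(4, 1, R3, (2, 3))
(4, 2, R3, (2, 3))
(4, 3, R3, (2, 3))
(5, 0, R4, (0, 2))
(5, 0, R4, (0, 3))
(6, 0, R2, (0, 3))
(6, 0, R3, (2, 3))
(6, 1, R3, (2, 3))
(6, 2, R3, (2, 3))
(6, 3, R3, (2, 3))
(7, 0, R2, (0, 3))
(7, 0, R2, (1, 2))
(7, 0, R3, (2, 3))
(7, 0, R7, (3,))
(7, 0, R8, (0, 3))
(7, 1, R3, (2, 3))
(7, 2, R3, (2, 3))
(7, 3, R3, (2, 3))
(8, 0, R1, (1, 2))
(8, 0, R3, (2, 3))
(8, 1, R3, (2, 3))
(8, 2, R3, (2, 3))
(8, 3, R3, (2, 3))
(8, 3, R6, (0, 3))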